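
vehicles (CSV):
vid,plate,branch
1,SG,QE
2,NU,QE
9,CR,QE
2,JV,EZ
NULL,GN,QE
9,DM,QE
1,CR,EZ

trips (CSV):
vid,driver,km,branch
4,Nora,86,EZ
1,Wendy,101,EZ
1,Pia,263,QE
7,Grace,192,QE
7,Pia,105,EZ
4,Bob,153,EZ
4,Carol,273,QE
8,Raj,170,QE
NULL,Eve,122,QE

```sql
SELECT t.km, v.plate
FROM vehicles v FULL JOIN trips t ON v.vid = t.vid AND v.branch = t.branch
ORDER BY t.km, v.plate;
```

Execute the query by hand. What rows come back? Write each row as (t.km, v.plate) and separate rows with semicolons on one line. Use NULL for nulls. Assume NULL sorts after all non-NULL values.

FULL OUTER JOIN keeps every row from both sides; unmatched rows get NULL for the other side's columns.
Matching on v.vid = t.vid AND v.branch = t.branch. A NULL in a compared column never satisfies the condition.
- v (vid=1, branch=QE) pairs with 1 row(s) of t.
- v (vid=2, branch=QE) has no partner → padded with NULL.
- v (vid=9, branch=QE) has no partner → padded with NULL.
- v (vid=2, branch=EZ) has no partner → padded with NULL.
- v (vid=NULL, branch=QE) has no partner → padded with NULL.
- v (vid=9, branch=QE) has no partner → padded with NULL.
- v (vid=1, branch=EZ) pairs with 1 row(s) of t.
- 7 t row(s) had no v match → kept, v columns NULL.

(86, NULL); (101, CR); (105, NULL); (122, NULL); (153, NULL); (170, NULL); (192, NULL); (263, SG); (273, NULL); (NULL, CR); (NULL, DM); (NULL, GN); (NULL, JV); (NULL, NU)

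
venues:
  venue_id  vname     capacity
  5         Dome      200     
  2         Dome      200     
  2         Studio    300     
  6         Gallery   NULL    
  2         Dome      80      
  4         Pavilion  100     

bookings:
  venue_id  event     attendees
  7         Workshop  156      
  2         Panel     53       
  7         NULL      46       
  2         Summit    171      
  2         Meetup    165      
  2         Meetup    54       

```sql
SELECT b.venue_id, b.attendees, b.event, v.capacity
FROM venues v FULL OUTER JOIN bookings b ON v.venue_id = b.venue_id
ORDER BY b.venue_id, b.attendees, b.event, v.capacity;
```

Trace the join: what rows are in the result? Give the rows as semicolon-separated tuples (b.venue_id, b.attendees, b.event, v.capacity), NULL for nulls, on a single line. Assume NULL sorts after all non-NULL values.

(2, 53, Panel, 80); (2, 53, Panel, 200); (2, 53, Panel, 300); (2, 54, Meetup, 80); (2, 54, Meetup, 200); (2, 54, Meetup, 300); (2, 165, Meetup, 80); (2, 165, Meetup, 200); (2, 165, Meetup, 300); (2, 171, Summit, 80); (2, 171, Summit, 200); (2, 171, Summit, 300); (7, 46, NULL, NULL); (7, 156, Workshop, NULL); (NULL, NULL, NULL, 100); (NULL, NULL, NULL, 200); (NULL, NULL, NULL, NULL)

FULL OUTER JOIN keeps every row from both sides; unmatched rows get NULL for the other side's columns.
Matching on v.venue_id = b.venue_id.
Matched pairs: 12; unmatched v rows kept: 3; unmatched b rows kept: 2.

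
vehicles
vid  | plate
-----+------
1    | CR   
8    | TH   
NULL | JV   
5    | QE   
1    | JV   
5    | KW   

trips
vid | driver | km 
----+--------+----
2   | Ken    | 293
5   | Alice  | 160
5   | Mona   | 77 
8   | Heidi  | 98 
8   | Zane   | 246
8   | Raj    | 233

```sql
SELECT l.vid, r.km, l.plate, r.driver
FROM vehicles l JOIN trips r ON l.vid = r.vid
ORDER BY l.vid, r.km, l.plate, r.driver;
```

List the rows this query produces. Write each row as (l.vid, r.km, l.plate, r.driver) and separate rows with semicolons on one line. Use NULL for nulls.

(5, 77, KW, Mona); (5, 77, QE, Mona); (5, 160, KW, Alice); (5, 160, QE, Alice); (8, 98, TH, Heidi); (8, 233, TH, Raj); (8, 246, TH, Zane)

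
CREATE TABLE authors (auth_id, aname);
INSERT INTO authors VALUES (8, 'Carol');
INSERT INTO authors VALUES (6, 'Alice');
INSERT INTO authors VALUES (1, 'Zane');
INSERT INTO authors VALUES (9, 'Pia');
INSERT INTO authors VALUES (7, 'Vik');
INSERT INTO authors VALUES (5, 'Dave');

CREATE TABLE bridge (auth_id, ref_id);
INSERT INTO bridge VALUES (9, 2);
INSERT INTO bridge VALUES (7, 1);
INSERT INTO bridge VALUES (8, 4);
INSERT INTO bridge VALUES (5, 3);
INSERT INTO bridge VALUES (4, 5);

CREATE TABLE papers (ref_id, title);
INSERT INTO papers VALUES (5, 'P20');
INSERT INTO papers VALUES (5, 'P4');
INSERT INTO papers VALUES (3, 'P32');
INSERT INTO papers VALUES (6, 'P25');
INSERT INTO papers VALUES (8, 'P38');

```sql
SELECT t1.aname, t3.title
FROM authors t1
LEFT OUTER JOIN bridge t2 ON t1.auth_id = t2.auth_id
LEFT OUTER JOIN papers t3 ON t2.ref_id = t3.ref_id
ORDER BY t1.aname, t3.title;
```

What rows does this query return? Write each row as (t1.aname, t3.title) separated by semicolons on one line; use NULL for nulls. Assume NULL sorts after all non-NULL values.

(Alice, NULL); (Carol, NULL); (Dave, P32); (Pia, NULL); (Vik, NULL); (Zane, NULL)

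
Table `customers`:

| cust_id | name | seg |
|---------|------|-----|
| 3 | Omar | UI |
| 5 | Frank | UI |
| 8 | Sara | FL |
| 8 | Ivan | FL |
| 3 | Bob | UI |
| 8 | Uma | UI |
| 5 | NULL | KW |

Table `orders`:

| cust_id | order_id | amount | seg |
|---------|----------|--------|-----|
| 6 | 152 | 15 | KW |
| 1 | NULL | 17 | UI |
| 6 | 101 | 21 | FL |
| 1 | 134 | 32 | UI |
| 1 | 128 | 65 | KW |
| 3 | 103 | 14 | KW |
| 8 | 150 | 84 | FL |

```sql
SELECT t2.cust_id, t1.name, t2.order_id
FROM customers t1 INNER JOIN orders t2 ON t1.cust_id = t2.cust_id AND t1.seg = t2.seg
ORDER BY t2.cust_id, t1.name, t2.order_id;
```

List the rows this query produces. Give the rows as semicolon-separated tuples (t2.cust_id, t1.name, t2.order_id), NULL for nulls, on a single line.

(8, Ivan, 150); (8, Sara, 150)

INNER JOIN keeps only pairs where the ON condition holds.
Matching on t1.cust_id = t2.cust_id AND t1.seg = t2.seg.
- t1 row (cust_id=3, seg=UI): no match → dropped.
- t1 row (cust_id=5, seg=UI): no match → dropped.
- t1 row (cust_id=8, seg=FL): matches 1 t2 row(s) → 1 output row(s).
- t1 row (cust_id=8, seg=FL): matches 1 t2 row(s) → 1 output row(s).
- t1 row (cust_id=3, seg=UI): no match → dropped.
- t1 row (cust_id=8, seg=UI): no match → dropped.
- t1 row (cust_id=5, seg=KW): no match → dropped.
After projecting and ordering:
t2.cust_id | t1.name | t2.order_id
8 | Ivan | 150
8 | Sara | 150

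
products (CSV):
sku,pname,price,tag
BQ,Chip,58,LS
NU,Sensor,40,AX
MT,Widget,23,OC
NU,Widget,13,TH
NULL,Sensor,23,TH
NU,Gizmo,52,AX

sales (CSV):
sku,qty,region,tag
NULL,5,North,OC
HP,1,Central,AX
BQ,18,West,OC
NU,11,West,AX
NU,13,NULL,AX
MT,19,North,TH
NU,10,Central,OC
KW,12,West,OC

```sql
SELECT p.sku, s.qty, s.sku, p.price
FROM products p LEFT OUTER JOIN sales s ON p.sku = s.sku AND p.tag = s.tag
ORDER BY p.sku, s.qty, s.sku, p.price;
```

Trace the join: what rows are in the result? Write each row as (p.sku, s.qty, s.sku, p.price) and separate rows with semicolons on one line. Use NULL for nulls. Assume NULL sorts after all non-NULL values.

LEFT JOIN keeps every row from `products`; unmatched rows get NULL for `sales`'s columns.
Matching on p.sku = s.sku AND p.tag = s.tag. A NULL in a compared column never satisfies the condition.
- sku=BQ, tag=LS: no s row matches, row kept with s columns NULL.
- sku=NU, tag=AX: 2 matching s row(s), so 2 row(s) emitted.
- sku=MT, tag=OC: no s row matches, row kept with s columns NULL.
- sku=NU, tag=TH: no s row matches, row kept with s columns NULL.
- sku=NULL, tag=TH: no s row matches, row kept with s columns NULL.
- sku=NU, tag=AX: 2 matching s row(s), so 2 row(s) emitted.
After projecting and ordering:
p.sku | s.qty | s.sku | p.price
BQ | NULL | NULL | 58
MT | NULL | NULL | 23
NU | 11 | NU | 40
NU | 11 | NU | 52
NU | 13 | NU | 40
NU | 13 | NU | 52
NU | NULL | NULL | 13
NULL | NULL | NULL | 23

(BQ, NULL, NULL, 58); (MT, NULL, NULL, 23); (NU, 11, NU, 40); (NU, 11, NU, 52); (NU, 13, NU, 40); (NU, 13, NU, 52); (NU, NULL, NULL, 13); (NULL, NULL, NULL, 23)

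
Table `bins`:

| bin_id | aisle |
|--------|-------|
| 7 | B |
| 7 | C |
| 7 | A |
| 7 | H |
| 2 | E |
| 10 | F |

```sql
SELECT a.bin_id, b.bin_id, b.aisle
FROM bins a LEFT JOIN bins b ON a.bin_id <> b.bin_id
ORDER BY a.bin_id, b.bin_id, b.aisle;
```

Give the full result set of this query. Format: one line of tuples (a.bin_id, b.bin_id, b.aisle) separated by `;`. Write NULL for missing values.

LEFT JOIN keeps every row from `bins a`; unmatched rows get NULL for `bins b`'s columns.
Matching on a.bin_id <> b.bin_id.
- a[0] bin_id=7 → 2 match(es) in b → 2 row(s).
- a[1] bin_id=7 → 2 match(es) in b → 2 row(s).
- a[2] bin_id=7 → 2 match(es) in b → 2 row(s).
- a[3] bin_id=7 → 2 match(es) in b → 2 row(s).
- a[4] bin_id=2 → 5 match(es) in b → 5 row(s).
- a[5] bin_id=10 → 5 match(es) in b → 5 row(s).

(2, 7, A); (2, 7, B); (2, 7, C); (2, 7, H); (2, 10, F); (7, 2, E); (7, 2, E); (7, 2, E); (7, 2, E); (7, 10, F); (7, 10, F); (7, 10, F); (7, 10, F); (10, 2, E); (10, 7, A); (10, 7, B); (10, 7, C); (10, 7, H)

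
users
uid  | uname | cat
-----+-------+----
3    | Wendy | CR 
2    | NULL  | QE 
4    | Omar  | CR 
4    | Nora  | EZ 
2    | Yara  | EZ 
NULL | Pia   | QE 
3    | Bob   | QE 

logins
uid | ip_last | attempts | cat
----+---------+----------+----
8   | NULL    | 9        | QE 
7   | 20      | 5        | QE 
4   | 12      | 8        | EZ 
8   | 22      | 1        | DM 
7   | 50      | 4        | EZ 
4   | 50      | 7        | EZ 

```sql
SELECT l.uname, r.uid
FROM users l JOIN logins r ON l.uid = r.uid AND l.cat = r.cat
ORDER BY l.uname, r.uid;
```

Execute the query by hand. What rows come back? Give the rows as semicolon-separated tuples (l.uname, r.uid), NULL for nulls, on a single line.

(Nora, 4); (Nora, 4)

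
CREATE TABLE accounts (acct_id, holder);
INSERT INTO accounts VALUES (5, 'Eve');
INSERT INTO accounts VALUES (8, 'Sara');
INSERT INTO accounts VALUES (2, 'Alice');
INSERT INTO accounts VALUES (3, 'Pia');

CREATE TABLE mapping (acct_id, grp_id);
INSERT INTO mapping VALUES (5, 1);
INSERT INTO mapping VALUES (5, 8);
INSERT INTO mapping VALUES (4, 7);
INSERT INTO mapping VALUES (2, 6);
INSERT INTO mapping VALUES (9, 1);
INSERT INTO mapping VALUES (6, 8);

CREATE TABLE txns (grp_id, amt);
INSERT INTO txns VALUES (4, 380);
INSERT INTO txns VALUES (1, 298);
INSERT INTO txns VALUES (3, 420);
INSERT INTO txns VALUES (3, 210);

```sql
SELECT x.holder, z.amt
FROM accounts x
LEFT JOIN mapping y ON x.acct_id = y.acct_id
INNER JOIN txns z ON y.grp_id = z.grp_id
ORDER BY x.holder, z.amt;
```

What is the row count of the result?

1

Joins associate left-to-right: accounts LEFT JOIN mapping on acct_id gives 5 intermediate row(s).
Then INNER JOIN `txns z` on grp_id: keep only rows whose y.grp_id appears in z.
Result: 1 row(s).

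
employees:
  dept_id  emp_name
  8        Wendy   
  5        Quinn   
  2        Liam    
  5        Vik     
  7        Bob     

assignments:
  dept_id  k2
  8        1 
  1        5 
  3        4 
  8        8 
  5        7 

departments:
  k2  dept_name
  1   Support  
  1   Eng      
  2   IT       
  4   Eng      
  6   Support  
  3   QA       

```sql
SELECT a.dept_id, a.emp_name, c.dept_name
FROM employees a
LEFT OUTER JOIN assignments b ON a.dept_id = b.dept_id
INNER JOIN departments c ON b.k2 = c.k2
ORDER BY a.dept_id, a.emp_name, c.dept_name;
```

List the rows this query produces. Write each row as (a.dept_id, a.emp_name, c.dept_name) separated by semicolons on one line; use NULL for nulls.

(8, Wendy, Eng); (8, Wendy, Support)

Joins associate left-to-right: employees LEFT JOIN assignments on dept_id gives 6 intermediate row(s).
Then INNER JOIN `departments c` on k2: keep only rows whose b.k2 appears in c.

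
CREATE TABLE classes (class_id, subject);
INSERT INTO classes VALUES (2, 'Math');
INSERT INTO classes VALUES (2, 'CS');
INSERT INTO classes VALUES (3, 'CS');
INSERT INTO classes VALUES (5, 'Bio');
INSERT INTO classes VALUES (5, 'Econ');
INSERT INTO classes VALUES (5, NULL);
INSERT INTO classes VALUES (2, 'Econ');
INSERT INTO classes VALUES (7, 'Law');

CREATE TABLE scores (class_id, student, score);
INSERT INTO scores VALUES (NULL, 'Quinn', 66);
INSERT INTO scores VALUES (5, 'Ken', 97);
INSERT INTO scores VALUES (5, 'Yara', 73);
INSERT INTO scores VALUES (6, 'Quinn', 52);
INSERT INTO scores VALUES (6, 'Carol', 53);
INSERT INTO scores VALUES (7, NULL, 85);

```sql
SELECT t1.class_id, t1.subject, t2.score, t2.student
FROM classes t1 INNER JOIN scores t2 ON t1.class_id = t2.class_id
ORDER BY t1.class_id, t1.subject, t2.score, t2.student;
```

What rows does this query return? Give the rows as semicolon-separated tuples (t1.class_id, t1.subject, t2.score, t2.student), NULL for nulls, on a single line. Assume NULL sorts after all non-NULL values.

INNER JOIN keeps only pairs where the ON condition holds.
Matching on t1.class_id = t2.class_id. A NULL in a compared column never satisfies the condition.
- t1 row (class_id=2): no match → dropped.
- t1 row (class_id=2): no match → dropped.
- t1 row (class_id=3): no match → dropped.
- t1 row (class_id=5): matches 2 t2 row(s) → 2 output row(s).
- t1 row (class_id=5): matches 2 t2 row(s) → 2 output row(s).
- t1 row (class_id=5): matches 2 t2 row(s) → 2 output row(s).
- t1 row (class_id=2): no match → dropped.
- t1 row (class_id=7): matches 1 t2 row(s) → 1 output row(s).
After projecting and ordering:
t1.class_id | t1.subject | t2.score | t2.student
5 | Bio | 73 | Yara
5 | Bio | 97 | Ken
5 | Econ | 73 | Yara
5 | Econ | 97 | Ken
5 | NULL | 73 | Yara
5 | NULL | 97 | Ken
7 | Law | 85 | NULL

(5, Bio, 73, Yara); (5, Bio, 97, Ken); (5, Econ, 73, Yara); (5, Econ, 97, Ken); (5, NULL, 73, Yara); (5, NULL, 97, Ken); (7, Law, 85, NULL)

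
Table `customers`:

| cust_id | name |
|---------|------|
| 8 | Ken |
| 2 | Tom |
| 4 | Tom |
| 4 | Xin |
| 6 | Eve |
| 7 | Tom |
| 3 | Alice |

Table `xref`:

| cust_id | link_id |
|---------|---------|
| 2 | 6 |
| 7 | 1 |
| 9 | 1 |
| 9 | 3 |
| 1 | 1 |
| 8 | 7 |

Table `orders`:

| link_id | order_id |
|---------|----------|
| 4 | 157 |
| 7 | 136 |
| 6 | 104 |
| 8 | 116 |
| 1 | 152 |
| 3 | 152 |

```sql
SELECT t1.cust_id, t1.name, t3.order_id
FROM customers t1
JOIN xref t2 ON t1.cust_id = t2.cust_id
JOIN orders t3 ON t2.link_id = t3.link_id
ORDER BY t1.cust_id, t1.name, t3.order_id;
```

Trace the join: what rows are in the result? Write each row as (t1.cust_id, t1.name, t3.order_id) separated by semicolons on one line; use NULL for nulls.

Joins associate left-to-right: customers INNER JOIN xref on cust_id gives 3 intermediate row(s).
Then INNER JOIN `orders t3` on link_id: keep only rows whose t2.link_id appears in t3.

(2, Tom, 104); (7, Tom, 152); (8, Ken, 136)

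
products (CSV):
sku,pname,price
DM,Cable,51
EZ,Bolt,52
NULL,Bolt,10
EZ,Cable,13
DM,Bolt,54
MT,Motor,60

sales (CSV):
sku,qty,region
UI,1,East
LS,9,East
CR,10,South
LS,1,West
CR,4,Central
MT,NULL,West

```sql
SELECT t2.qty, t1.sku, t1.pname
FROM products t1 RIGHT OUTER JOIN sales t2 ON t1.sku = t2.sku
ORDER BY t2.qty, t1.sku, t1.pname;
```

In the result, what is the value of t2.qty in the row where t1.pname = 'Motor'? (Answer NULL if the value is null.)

NULL

RIGHT JOIN keeps every row from `sales`; unmatched rows get NULL for `products`'s columns.
Matching on t1.sku = t2.sku. A NULL in a compared column never satisfies the condition.
- t1 (sku=DM) has no partner in t2.
- t1 (sku=EZ) has no partner in t2.
- t1 (sku=NULL) has no partner in t2.
- t1 (sku=EZ) has no partner in t2.
- t1 (sku=DM) has no partner in t2.
- t1 (sku=MT) pairs with 1 row(s) of t2.
- 5 t2 row(s) had no t1 match → kept, t1 columns NULL.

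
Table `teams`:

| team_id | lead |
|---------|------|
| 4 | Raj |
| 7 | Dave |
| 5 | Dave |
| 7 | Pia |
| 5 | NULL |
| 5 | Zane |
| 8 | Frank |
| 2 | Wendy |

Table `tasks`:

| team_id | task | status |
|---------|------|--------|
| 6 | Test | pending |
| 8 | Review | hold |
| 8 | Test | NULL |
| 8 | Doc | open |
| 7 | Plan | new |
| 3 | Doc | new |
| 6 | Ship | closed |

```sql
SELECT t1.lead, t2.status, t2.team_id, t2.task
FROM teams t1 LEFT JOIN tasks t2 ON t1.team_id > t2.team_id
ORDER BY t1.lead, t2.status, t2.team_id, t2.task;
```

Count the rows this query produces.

15

LEFT JOIN keeps every row from `teams`; unmatched rows get NULL for `tasks`'s columns.
Matching on t1.team_id > t2.team_id.
- t1[0] team_id=4 → 1 match(es) in t2 → 1 row(s).
- t1[1] team_id=7 → 3 match(es) in t2 → 3 row(s).
- t1[2] team_id=5 → 1 match(es) in t2 → 1 row(s).
- t1[3] team_id=7 → 3 match(es) in t2 → 3 row(s).
- t1[4] team_id=5 → 1 match(es) in t2 → 1 row(s).
- t1[5] team_id=5 → 1 match(es) in t2 → 1 row(s).
- t1[6] team_id=8 → 4 match(es) in t2 → 4 row(s).
- t1[7] team_id=2 → no match; kept with NULLs on the t2 side.
Total: 14 matched + 1 padded = 15 rows.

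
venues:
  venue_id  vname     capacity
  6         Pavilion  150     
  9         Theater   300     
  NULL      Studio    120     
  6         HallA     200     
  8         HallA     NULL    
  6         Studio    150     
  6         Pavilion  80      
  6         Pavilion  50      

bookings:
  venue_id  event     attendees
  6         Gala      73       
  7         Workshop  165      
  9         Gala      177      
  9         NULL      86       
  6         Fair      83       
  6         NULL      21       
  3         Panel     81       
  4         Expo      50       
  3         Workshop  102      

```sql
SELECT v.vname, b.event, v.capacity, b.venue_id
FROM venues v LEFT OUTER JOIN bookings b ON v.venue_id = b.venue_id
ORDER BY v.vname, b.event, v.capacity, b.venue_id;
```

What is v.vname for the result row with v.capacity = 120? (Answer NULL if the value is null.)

LEFT JOIN keeps every row from `venues`; unmatched rows get NULL for `bookings`'s columns.
Matching on v.venue_id = b.venue_id. A NULL in a compared column never satisfies the condition.
- v (venue_id=6) pairs with 3 row(s) of b.
- v (venue_id=9) pairs with 2 row(s) of b.
- v (venue_id=NULL) has no partner → padded with NULL.
- v (venue_id=6) pairs with 3 row(s) of b.
- v (venue_id=8) has no partner → padded with NULL.
- v (venue_id=6) pairs with 3 row(s) of b.
- v (venue_id=6) pairs with 3 row(s) of b.
- v (venue_id=6) pairs with 3 row(s) of b.

Studio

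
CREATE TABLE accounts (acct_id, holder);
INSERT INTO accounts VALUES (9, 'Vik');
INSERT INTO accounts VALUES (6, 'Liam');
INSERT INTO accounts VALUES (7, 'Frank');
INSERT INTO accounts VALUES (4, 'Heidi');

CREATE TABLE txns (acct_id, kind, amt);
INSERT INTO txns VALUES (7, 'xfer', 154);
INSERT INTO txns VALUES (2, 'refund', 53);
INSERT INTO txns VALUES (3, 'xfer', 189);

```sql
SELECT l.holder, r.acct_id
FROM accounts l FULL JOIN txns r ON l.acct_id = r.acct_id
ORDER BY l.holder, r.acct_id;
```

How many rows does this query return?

6

FULL OUTER JOIN keeps every row from both sides; unmatched rows get NULL for the other side's columns.
Matching on l.acct_id = r.acct_id.
- acct_id=9: no r row matches, row kept with r columns NULL.
- acct_id=6: no r row matches, row kept with r columns NULL.
- acct_id=7: 1 matching r row(s), so 1 row(s) emitted.
- acct_id=4: no r row matches, row kept with r columns NULL.
- 2 row(s) from r found no l partner → padded with NULL.
Total: 1 matched + 5 padded = 6 rows.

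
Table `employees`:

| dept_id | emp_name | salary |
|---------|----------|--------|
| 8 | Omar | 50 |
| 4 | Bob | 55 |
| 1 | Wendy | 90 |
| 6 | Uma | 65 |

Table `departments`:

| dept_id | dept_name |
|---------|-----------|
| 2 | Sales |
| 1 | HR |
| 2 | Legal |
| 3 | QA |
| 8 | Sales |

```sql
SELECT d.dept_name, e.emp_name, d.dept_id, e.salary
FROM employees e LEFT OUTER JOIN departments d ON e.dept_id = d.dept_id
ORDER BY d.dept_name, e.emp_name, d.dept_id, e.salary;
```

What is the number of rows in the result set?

4

LEFT JOIN keeps every row from `employees`; unmatched rows get NULL for `departments`'s columns.
Matching on e.dept_id = d.dept_id.
Matched pairs: 2; unmatched e rows kept: 2.
Total: 2 matched + 2 padded = 4 rows.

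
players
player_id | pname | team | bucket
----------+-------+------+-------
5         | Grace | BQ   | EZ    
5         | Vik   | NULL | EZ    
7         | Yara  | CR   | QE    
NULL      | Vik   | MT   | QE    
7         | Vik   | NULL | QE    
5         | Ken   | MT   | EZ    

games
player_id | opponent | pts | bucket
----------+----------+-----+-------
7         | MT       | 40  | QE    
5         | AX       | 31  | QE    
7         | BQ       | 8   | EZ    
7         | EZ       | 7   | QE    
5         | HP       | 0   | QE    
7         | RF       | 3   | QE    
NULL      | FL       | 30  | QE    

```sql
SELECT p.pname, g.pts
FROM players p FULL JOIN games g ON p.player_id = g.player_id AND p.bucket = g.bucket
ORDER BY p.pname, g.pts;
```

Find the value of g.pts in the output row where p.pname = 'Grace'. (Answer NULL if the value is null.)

FULL OUTER JOIN keeps every row from both sides; unmatched rows get NULL for the other side's columns.
Matching on p.player_id = g.player_id AND p.bucket = g.bucket. A NULL in a compared column never satisfies the condition.
Matched pairs: 6; unmatched p rows kept: 4; unmatched g rows kept: 4.

NULL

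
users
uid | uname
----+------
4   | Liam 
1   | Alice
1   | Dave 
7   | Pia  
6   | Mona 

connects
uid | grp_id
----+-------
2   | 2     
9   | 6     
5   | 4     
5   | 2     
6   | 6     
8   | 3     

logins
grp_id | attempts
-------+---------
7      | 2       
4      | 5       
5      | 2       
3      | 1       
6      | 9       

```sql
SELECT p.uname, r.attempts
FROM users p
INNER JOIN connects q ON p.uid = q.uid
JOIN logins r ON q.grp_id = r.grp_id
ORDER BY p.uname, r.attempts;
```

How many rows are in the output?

1

Evaluate left to right. First `users p INNER JOIN connects q` on uid: 1 row(s).
Then INNER JOIN `logins r` on grp_id: keep only rows whose q.grp_id appears in r.
Result: 1 row(s).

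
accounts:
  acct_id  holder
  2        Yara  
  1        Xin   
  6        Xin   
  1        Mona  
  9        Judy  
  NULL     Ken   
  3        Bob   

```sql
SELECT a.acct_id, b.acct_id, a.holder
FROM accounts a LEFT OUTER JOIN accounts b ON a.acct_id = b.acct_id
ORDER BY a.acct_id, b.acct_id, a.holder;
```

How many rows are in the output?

9

LEFT JOIN keeps every row from `accounts a`; unmatched rows get NULL for `accounts b`'s columns.
Matching on a.acct_id = b.acct_id. A NULL in a compared column never satisfies the condition.
Matched pairs: 8; unmatched a rows kept: 1.
Total: 8 matched + 1 padded = 9 rows.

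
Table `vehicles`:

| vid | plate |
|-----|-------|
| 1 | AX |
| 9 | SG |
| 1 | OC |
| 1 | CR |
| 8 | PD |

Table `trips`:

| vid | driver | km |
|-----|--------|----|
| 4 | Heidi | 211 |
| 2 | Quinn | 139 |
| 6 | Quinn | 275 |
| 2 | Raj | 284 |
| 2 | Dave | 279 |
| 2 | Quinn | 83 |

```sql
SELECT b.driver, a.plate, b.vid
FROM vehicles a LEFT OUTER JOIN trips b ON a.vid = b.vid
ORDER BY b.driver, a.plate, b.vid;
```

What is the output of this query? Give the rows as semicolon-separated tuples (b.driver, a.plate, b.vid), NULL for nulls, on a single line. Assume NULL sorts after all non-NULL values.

(NULL, AX, NULL); (NULL, CR, NULL); (NULL, OC, NULL); (NULL, PD, NULL); (NULL, SG, NULL)

LEFT JOIN keeps every row from `vehicles`; unmatched rows get NULL for `trips`'s columns.
Matching on a.vid = b.vid.
Matched pairs: 0; unmatched a rows kept: 5.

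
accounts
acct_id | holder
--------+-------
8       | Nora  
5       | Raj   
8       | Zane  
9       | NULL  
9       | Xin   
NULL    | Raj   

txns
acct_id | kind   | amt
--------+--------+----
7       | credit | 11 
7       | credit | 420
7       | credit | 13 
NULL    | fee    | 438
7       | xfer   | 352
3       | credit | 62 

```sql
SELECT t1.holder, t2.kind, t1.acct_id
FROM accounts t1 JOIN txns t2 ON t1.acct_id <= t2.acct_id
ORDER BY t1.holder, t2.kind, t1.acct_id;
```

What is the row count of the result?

4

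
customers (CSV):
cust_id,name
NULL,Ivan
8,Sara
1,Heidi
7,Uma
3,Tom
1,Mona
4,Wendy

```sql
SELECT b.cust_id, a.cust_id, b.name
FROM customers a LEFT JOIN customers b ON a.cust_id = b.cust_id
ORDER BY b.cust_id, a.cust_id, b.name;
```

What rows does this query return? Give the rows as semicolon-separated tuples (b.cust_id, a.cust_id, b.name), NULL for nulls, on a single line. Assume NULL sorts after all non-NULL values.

(1, 1, Heidi); (1, 1, Heidi); (1, 1, Mona); (1, 1, Mona); (3, 3, Tom); (4, 4, Wendy); (7, 7, Uma); (8, 8, Sara); (NULL, NULL, NULL)

LEFT JOIN keeps every row from `customers a`; unmatched rows get NULL for `customers b`'s columns.
Matching on a.cust_id = b.cust_id. A NULL in a compared column never satisfies the condition.
Matched pairs: 8; unmatched a rows kept: 1.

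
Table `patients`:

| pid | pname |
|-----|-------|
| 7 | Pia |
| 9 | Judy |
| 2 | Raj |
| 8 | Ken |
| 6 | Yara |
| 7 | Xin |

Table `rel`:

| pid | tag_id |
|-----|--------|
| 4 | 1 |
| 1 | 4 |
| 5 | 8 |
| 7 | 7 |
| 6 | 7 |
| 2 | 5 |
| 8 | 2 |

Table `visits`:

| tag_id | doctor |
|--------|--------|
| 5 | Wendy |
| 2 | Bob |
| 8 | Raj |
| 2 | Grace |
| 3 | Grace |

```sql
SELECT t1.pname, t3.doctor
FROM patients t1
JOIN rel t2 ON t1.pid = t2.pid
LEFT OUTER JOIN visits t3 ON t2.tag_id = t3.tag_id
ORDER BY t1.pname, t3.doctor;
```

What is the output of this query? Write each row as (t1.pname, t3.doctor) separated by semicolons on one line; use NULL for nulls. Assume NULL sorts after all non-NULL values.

(Ken, Bob); (Ken, Grace); (Pia, NULL); (Raj, Wendy); (Xin, NULL); (Yara, NULL)

Step 1 — t1 INNER JOIN t2 on pid → 5 row(s).
Then LEFT JOIN `visits t3` on tag_id: each of those 5 rows is kept; rows whose t2.tag_id has no match in t3 get NULL for t3's columns.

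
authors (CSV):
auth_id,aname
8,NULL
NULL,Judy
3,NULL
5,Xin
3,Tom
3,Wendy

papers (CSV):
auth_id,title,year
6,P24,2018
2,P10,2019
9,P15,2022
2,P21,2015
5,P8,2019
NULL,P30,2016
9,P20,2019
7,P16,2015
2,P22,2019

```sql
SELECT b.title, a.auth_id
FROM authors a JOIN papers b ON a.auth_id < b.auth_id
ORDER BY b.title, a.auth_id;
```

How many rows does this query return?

21

INNER JOIN keeps only pairs where the ON condition holds.
Matching on a.auth_id < b.auth_id. A NULL in a compared column never satisfies the condition.
Matched pairs: 21.
Total: 21 rows.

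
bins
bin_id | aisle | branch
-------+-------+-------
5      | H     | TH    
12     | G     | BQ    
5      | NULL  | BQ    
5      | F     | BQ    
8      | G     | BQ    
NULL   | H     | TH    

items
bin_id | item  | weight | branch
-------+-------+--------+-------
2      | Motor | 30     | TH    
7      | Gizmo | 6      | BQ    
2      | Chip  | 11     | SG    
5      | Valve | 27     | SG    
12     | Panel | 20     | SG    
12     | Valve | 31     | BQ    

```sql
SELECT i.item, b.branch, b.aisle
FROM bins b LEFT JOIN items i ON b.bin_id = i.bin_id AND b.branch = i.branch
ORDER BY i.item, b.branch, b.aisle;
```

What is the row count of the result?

LEFT JOIN keeps every row from `bins`; unmatched rows get NULL for `items`'s columns.
Matching on b.bin_id = i.bin_id AND b.branch = i.branch. A NULL in a compared column never satisfies the condition.
- bin_id=5, branch=TH: no i row matches, row kept with i columns NULL.
- bin_id=12, branch=BQ: 1 matching i row(s), so 1 row(s) emitted.
- bin_id=5, branch=BQ: no i row matches, row kept with i columns NULL.
- bin_id=5, branch=BQ: no i row matches, row kept with i columns NULL.
- bin_id=8, branch=BQ: no i row matches, row kept with i columns NULL.
- bin_id=NULL, branch=TH: no i row matches, row kept with i columns NULL.
Total: 1 matched + 5 padded = 6 rows.

6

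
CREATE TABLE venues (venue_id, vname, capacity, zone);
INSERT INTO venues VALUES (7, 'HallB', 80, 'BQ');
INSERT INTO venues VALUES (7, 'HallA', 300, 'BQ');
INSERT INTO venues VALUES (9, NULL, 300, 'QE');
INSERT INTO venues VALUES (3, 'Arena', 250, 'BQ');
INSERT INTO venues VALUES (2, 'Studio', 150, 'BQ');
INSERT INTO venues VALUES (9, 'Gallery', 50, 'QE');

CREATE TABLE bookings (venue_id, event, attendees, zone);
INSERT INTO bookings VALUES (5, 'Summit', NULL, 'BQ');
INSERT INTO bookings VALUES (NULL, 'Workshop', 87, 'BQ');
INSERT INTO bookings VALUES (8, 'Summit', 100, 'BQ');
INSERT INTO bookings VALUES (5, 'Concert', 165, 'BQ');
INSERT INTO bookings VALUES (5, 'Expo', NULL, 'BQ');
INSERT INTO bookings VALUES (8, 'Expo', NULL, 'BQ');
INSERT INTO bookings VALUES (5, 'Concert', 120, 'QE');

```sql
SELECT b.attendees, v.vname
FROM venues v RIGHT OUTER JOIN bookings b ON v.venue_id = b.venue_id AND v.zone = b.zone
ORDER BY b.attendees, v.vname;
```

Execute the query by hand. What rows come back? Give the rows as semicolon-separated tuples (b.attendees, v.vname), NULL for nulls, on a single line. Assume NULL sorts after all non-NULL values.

RIGHT JOIN keeps every row from `bookings`; unmatched rows get NULL for `venues`'s columns.
Matching on v.venue_id = b.venue_id AND v.zone = b.zone. A NULL in a compared column never satisfies the condition.
- v[0] venue_id=7, zone=BQ → no match.
- v[1] venue_id=7, zone=BQ → no match.
- v[2] venue_id=9, zone=QE → no match.
- v[3] venue_id=3, zone=BQ → no match.
- v[4] venue_id=2, zone=BQ → no match.
- v[5] venue_id=9, zone=QE → no match.
- 7 b row(s) had no v match → kept, v columns NULL.
After projecting and ordering:
b.attendees | v.vname
87 | NULL
100 | NULL
120 | NULL
165 | NULL
NULL | NULL
NULL | NULL
NULL | NULL

(87, NULL); (100, NULL); (120, NULL); (165, NULL); (NULL, NULL); (NULL, NULL); (NULL, NULL)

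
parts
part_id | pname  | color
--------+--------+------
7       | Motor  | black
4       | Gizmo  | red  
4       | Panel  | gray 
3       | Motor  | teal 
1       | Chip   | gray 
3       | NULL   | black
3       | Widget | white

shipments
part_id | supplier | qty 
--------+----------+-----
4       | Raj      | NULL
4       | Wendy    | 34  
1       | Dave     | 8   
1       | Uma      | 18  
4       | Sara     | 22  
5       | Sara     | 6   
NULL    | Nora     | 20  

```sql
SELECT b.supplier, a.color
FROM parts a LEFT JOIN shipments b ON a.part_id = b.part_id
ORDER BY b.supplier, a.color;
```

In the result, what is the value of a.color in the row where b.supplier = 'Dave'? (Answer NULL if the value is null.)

LEFT JOIN keeps every row from `parts`; unmatched rows get NULL for `shipments`'s columns.
Matching on a.part_id = b.part_id. A NULL in a compared column never satisfies the condition.
Matched pairs: 8; unmatched a rows kept: 4.

gray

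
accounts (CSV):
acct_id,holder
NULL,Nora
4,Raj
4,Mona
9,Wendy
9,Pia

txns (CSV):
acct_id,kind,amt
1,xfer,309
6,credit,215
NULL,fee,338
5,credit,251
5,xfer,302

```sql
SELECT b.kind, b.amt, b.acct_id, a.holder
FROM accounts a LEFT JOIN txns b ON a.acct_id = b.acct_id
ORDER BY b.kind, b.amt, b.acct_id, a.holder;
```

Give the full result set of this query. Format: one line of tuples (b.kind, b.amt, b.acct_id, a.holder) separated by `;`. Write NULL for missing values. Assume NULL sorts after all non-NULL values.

(NULL, NULL, NULL, Mona); (NULL, NULL, NULL, Nora); (NULL, NULL, NULL, Pia); (NULL, NULL, NULL, Raj); (NULL, NULL, NULL, Wendy)

LEFT JOIN keeps every row from `accounts`; unmatched rows get NULL for `txns`'s columns.
Matching on a.acct_id = b.acct_id. A NULL in a compared column never satisfies the condition.
Matched pairs: 0; unmatched a rows kept: 5.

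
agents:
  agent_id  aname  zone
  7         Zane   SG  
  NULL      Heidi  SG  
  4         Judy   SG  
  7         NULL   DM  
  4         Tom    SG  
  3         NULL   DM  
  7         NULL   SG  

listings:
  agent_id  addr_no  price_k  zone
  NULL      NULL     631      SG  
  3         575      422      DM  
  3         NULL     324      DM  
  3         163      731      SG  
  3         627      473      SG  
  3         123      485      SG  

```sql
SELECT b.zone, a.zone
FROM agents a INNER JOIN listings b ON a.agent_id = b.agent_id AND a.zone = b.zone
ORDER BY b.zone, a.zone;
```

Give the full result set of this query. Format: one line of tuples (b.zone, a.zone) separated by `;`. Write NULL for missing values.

(DM, DM); (DM, DM)

INNER JOIN keeps only pairs where the ON condition holds.
Matching on a.agent_id = b.agent_id AND a.zone = b.zone. A NULL in a compared column never satisfies the condition.
Matched pairs: 2.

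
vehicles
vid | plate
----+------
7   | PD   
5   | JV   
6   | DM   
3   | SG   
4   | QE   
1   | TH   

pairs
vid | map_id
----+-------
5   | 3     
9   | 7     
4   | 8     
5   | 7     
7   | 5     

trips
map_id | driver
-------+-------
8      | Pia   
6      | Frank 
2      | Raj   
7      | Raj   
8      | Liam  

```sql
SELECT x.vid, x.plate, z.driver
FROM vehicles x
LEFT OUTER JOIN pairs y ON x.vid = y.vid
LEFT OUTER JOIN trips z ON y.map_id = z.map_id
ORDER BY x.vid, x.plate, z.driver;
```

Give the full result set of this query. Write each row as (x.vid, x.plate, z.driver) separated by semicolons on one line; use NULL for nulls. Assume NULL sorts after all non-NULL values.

(1, TH, NULL); (3, SG, NULL); (4, QE, Liam); (4, QE, Pia); (5, JV, Raj); (5, JV, NULL); (6, DM, NULL); (7, PD, NULL)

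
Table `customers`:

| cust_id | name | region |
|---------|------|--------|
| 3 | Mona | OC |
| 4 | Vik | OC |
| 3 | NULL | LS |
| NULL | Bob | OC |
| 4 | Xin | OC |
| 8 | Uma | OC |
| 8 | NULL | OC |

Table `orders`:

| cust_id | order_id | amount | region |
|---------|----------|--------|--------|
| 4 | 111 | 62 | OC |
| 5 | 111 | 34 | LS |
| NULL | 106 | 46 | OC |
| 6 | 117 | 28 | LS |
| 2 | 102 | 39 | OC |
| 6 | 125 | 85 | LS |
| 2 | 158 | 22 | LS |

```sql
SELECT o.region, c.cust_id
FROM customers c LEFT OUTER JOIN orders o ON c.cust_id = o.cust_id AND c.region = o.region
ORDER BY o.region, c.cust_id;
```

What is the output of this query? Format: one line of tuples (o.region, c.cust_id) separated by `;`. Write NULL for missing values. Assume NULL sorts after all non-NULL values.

(OC, 4); (OC, 4); (NULL, 3); (NULL, 3); (NULL, 8); (NULL, 8); (NULL, NULL)

LEFT JOIN keeps every row from `customers`; unmatched rows get NULL for `orders`'s columns.
Matching on c.cust_id = o.cust_id AND c.region = o.region. A NULL in a compared column never satisfies the condition.
Matched pairs: 2; unmatched c rows kept: 5.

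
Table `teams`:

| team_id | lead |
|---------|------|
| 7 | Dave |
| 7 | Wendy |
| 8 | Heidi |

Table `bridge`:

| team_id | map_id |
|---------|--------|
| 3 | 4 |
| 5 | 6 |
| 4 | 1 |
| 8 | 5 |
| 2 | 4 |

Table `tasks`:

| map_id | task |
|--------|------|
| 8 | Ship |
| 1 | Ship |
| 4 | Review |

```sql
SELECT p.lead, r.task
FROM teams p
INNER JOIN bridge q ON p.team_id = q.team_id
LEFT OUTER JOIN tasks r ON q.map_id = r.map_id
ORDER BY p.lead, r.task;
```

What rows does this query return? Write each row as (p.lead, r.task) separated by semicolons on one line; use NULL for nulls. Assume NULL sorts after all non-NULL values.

(Heidi, NULL)

Evaluate left to right. First `teams p INNER JOIN bridge q` on team_id: 1 row(s).
Then LEFT JOIN `tasks r` on map_id: each of those 1 rows is kept; rows whose q.map_id has no match in r get NULL for r's columns.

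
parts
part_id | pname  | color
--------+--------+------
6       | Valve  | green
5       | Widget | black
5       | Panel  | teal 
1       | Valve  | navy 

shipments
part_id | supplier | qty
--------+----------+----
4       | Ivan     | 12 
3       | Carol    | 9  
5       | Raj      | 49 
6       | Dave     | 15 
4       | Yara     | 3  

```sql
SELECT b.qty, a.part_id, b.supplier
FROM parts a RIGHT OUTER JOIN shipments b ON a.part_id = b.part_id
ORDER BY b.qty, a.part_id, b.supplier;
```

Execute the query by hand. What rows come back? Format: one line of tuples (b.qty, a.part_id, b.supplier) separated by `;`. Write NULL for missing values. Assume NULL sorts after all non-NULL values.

RIGHT JOIN keeps every row from `shipments`; unmatched rows get NULL for `parts`'s columns.
Matching on a.part_id = b.part_id.
- a (part_id=6) pairs with 1 row(s) of b.
- a (part_id=5) pairs with 1 row(s) of b.
- a (part_id=5) pairs with 1 row(s) of b.
- a (part_id=1) has no partner in b.
- 3 row(s) from b found no a partner → padded with NULL.
After projecting and ordering:
b.qty | a.part_id | b.supplier
3 | NULL | Yara
9 | NULL | Carol
12 | NULL | Ivan
15 | 6 | Dave
49 | 5 | Raj
49 | 5 | Raj

(3, NULL, Yara); (9, NULL, Carol); (12, NULL, Ivan); (15, 6, Dave); (49, 5, Raj); (49, 5, Raj)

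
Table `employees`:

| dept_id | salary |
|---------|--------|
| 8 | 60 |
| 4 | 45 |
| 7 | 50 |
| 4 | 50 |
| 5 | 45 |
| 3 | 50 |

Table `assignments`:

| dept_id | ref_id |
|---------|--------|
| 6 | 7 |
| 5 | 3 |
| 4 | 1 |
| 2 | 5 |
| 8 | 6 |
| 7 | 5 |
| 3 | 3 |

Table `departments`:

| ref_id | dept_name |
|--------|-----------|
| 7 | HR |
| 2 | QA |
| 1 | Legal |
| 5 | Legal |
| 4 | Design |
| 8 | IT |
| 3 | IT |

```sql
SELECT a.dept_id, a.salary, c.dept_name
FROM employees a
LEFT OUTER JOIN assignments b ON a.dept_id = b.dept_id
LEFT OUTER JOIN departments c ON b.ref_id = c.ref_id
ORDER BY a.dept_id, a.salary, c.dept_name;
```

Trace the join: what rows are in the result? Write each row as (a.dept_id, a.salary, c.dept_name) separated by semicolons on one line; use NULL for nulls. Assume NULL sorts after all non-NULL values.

(3, 50, IT); (4, 45, Legal); (4, 50, Legal); (5, 45, IT); (7, 50, Legal); (8, 60, NULL)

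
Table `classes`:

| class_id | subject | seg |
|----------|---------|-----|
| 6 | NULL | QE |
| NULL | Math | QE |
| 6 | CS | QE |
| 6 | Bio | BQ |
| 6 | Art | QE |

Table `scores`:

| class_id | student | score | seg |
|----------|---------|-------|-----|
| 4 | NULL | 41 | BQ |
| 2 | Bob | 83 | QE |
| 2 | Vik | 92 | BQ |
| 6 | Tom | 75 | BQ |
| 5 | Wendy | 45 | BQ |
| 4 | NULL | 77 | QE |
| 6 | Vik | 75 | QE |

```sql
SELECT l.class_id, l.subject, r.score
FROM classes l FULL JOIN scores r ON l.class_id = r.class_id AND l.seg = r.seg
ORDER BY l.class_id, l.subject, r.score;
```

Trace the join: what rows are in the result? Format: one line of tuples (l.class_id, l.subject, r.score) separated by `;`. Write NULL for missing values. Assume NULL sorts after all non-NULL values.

(6, Art, 75); (6, Bio, 75); (6, CS, 75); (6, NULL, 75); (NULL, Math, NULL); (NULL, NULL, 41); (NULL, NULL, 45); (NULL, NULL, 77); (NULL, NULL, 83); (NULL, NULL, 92)

FULL OUTER JOIN keeps every row from both sides; unmatched rows get NULL for the other side's columns.
Matching on l.class_id = r.class_id AND l.seg = r.seg. A NULL in a compared column never satisfies the condition.
- l row (class_id=6, seg=QE): matches 1 r row(s) → 1 output row(s).
- l row (class_id=NULL, seg=QE): no match → kept, r columns NULL.
- l row (class_id=6, seg=QE): matches 1 r row(s) → 1 output row(s).
- l row (class_id=6, seg=BQ): matches 1 r row(s) → 1 output row(s).
- l row (class_id=6, seg=QE): matches 1 r row(s) → 1 output row(s).
- 5 r row(s) had no l match → kept, l columns NULL.
After projecting and ordering:
l.class_id | l.subject | r.score
6 | Art | 75
6 | Bio | 75
6 | CS | 75
6 | NULL | 75
NULL | Math | NULL
NULL | NULL | 41
NULL | NULL | 45
NULL | NULL | 77
NULL | NULL | 83
NULL | NULL | 92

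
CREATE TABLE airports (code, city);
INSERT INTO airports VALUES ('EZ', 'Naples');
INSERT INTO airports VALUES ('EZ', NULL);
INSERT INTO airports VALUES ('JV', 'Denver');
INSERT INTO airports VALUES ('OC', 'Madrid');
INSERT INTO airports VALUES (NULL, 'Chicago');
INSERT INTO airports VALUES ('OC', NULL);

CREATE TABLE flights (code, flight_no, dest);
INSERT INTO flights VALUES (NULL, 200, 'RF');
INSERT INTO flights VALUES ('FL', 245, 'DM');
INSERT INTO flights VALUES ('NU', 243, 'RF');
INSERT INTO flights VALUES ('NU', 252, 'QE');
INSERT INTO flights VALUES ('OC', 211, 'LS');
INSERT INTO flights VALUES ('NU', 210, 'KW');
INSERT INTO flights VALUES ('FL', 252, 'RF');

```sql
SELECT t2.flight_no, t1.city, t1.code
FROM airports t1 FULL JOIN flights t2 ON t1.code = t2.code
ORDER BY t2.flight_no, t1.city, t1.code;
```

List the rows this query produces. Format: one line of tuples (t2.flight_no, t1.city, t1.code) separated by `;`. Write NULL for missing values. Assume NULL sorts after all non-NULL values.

(200, NULL, NULL); (210, NULL, NULL); (211, Madrid, OC); (211, NULL, OC); (243, NULL, NULL); (245, NULL, NULL); (252, NULL, NULL); (252, NULL, NULL); (NULL, Chicago, NULL); (NULL, Denver, JV); (NULL, Naples, EZ); (NULL, NULL, EZ)

FULL OUTER JOIN keeps every row from both sides; unmatched rows get NULL for the other side's columns.
Matching on t1.code = t2.code. A NULL in a compared column never satisfies the condition.
- t1[0] code=EZ → no match; kept with NULLs on the t2 side.
- t1[1] code=EZ → no match; kept with NULLs on the t2 side.
- t1[2] code=JV → no match; kept with NULLs on the t2 side.
- t1[3] code=OC → 1 match(es) in t2 → 1 row(s).
- t1[4] code=NULL → no match; kept with NULLs on the t2 side.
- t1[5] code=OC → 1 match(es) in t2 → 1 row(s).
- plus 6 unmatched t2 row(s), each kept with NULL t1 columns.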